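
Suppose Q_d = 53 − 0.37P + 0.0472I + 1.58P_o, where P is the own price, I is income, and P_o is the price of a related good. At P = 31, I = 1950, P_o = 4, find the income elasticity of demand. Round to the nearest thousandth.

0.658

Q_d = 53 − 0.37(31) + 0.0472(1950) + 1.58(4) = 53 − 11.47 + 92.04 + 6.32 = 139.89.
∂Q_d/∂I = +0.0472, so E_I = 0.0472·(1950/139.89) ≈ 0.658.
E_I ∈ (0,1): normal good (necessity).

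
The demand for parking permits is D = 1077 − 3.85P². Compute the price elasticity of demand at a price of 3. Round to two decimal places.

At P = 3, D = 1042.35.
dD/dP = −2·3.85·P = −23.1.
Point elasticity E = (dD/dP)·(P/D) = -23.1 × 3/1042.35 ≈ -0.07.
|E| < 1, so demand is inelastic at this price.

-0.07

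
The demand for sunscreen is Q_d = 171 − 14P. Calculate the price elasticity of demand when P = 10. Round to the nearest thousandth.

At P = 10, Q_d = 31.
dQ_d/dP = −14.
Point elasticity E = (dQ_d/dP)·(P/Q_d) = -14 × 10/31 ≈ -4.516.
|E| > 1, so demand is elastic at this price.

-4.516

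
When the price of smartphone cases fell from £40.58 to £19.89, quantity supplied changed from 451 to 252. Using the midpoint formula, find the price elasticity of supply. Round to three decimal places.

%ΔQ = (252 − 451)/[(451 + 252)/2] = -199/351.5 ≈ -0.5661.
%Δp = (19.89 − 40.58)/[(40.58 + 19.89)/2] = -20.69/30.235 ≈ -0.6843.
Arc elasticity E = %ΔQ/%Δp ≈ -0.5661/-0.6843 ≈ 0.827.
|E| < 1: supply is inelastic over this range.

0.827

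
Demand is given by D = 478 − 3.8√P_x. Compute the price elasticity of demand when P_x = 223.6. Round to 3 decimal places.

-0.067

At P_x = 223.6, D = 421.1776.
dD/dP_x = −3.8/(2√P_x) = −3.8/(2·14.9533).
Point elasticity E = (dD/dP_x)·(P_x/D) = -0.1271 × 223.6/421.1776 ≈ -0.067.
|E| < 1, so demand is inelastic at this price.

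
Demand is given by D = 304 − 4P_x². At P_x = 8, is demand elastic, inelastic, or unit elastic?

elastic

At P_x = 8, D = 48.
dD/dP_x = −2·4·P_x = −64.
Point elasticity E = (dD/dP_x)·(P_x/D) = -64 × 8/48 ≈ -10.667.
|E| ≈ 10.667 > 1, so demand is elastic.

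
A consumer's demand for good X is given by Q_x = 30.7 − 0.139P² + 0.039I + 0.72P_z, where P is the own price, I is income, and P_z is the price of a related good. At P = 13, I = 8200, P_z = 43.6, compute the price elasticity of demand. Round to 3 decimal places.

Evaluating quantity at (P, I, P_z) gives Q_x = 30.7 − 0.139(13)² + 0.039(8200) + 0.72(43.6) = 30.7 − 23.491 + 319.8 + 31.392 = 358.401.
∂Q_x/∂P = −2·0.139·P = -3.614, so E_p = -3.614·(13/358.401) ≈ -0.131.
|E_p| < 1: demand is inelastic.

-0.131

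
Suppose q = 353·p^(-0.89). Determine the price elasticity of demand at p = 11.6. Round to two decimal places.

-0.89

For a Cobb–Douglas (constant-elasticity) form q = A·p^α·…, the elasticity with respect to p equals the exponent α at every point.
Here the exponent on p is -0.89, so the price elasticity of demand is -0.89.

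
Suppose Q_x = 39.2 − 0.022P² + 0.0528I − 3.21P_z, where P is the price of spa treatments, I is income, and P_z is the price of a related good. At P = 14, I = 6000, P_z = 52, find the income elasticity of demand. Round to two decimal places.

Evaluating quantity at (P, I, P_z) gives Q_x = 39.2 − 0.022(14)² + 0.0528(6000) − 3.21(52) = 39.2 − 4.312 + 316.8 − 166.92 = 184.768.
∂Q_x/∂I = +0.0528, so E_I = 0.0528·(6000/184.768) ≈ 1.71.
E_I > 1: normal good (luxury).

1.71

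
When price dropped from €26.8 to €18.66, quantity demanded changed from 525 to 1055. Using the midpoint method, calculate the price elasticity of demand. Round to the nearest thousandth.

-1.873

%ΔQ = (1055 − 525)/[(525 + 1055)/2] = 530/790 ≈ 0.6709.
%ΔP = (18.66 − 26.8)/[(26.8 + 18.66)/2] = -8.14/22.73 ≈ -0.3581.
Arc elasticity E = %ΔQ/%ΔP ≈ 0.6709/-0.3581 ≈ -1.873.
|E| > 1: demand is elastic over this range.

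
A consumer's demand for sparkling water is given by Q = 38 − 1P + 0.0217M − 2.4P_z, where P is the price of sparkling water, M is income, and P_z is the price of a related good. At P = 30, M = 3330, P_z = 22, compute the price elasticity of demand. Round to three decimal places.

-1.092

Substituting, Q = 38 − 1(30) + 0.0217(3330) − 2.4(22) = 38 − 30 + 72.261 − 52.8 = 27.461.
∂Q/∂P = −1, so E_p = (−1)·(30/27.461) ≈ -1.092.
|E_p| > 1: demand is elastic.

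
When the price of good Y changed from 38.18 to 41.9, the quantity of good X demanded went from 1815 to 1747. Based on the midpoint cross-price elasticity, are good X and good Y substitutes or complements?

%ΔQ_x = (1747 − 1815)/[(1815+1747)/2] = -68/1781 ≈ -0.0382.
%ΔP_y = (41.9 − 38.18)/[(38.18+41.9)/2] ≈ 0.0929.
E_xy = -0.0382/0.0929 ≈ -0.411.
E_xy < 0, so the goods are complements.

complements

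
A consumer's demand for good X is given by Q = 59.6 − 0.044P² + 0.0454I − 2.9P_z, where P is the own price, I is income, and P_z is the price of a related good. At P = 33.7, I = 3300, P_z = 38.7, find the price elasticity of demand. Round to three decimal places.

Q = 59.6 − 0.044(33.7)² + 0.0454(3300) − 2.9(38.7) = 59.6 − 49.9704 + 149.82 − 112.23 = 47.2196.
∂Q/∂P = −2·0.044·P = -2.9656, so E_p = -2.9656·(33.7/47.2196) ≈ -2.117.
|E_p| > 1: demand is elastic.

-2.117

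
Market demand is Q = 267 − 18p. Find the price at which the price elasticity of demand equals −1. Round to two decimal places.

For linear demand Q = a − bp, E = −bp/(a − bp). |E| = 1 ⇒ bp = a − bp ⇒ p = a/(2b).
p = 267/(2·18) ≈ 7.42.

7.42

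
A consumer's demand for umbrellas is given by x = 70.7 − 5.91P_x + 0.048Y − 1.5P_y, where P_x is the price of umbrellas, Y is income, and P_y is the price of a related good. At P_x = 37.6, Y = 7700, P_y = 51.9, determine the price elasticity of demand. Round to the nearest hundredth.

First evaluate x: 70.7 − 5.91(37.6) + 0.048(7700) − 1.5(51.9) = 70.7 − 222.216 + 369.6 − 77.85 = 140.234.
∂x/∂P_x = −5.91, so E_p = (−5.91)·(37.6/140.234) ≈ -1.58.
|E_p| > 1: demand is elastic.

-1.58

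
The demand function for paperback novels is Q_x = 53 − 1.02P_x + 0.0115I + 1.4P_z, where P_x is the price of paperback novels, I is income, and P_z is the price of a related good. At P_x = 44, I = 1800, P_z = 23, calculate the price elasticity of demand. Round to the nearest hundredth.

-0.74

Substituting, Q_x = 53 − 1.02(44) + 0.0115(1800) + 1.4(23) = 53 − 44.88 + 20.7 + 32.2 = 61.02.
∂Q_x/∂P_x = −1.02, so E_p = (−1.02)·(44/61.02) ≈ -0.74.
|E_p| < 1: demand is inelastic.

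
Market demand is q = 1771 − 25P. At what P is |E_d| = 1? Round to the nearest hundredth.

35.42

For linear demand q = a − bP, E = −bP/(a − bP). |E| = 1 ⇒ bP = a − bP ⇒ P = a/(2b).
P = 1771/(2·25) = 35.42.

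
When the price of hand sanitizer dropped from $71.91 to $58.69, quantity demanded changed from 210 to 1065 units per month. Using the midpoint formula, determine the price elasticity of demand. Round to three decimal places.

-6.625

%ΔQ = (1065 − 210)/[(210 + 1065)/2] = 855/637.5 ≈ 1.3412.
%Δp = (58.69 − 71.91)/[(71.91 + 58.69)/2] = -13.22/65.3 ≈ -0.2025.
Arc elasticity E = %ΔQ/%Δp ≈ 1.3412/-0.2025 ≈ -6.625.
|E| > 1: demand is elastic over this range.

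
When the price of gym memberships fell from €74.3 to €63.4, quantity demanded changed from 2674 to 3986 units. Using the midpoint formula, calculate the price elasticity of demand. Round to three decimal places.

-2.489

%Δq = (3986 − 2674)/[(2674 + 3986)/2] = 1312/3330 ≈ 0.3940.
%ΔP = (63.4 − 74.3)/[(74.3 + 63.4)/2] = -10.9/68.85 ≈ -0.1583.
Arc elasticity E = %Δq/%ΔP ≈ 0.3940/-0.1583 ≈ -2.489.
|E| > 1: demand is elastic over this range.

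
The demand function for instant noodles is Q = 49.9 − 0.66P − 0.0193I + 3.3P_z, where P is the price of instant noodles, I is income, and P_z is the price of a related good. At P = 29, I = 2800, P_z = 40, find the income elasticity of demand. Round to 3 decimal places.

-0.497

First evaluate Q: 49.9 − 0.66(29) − 0.0193(2800) + 3.3(40) = 49.9 − 19.14 − 54.04 + 132 = 108.72.
∂Q/∂I = −0.0193, so E_I = -0.0193·(2800/108.72) ≈ -0.497.
E_I < 0: inferior good.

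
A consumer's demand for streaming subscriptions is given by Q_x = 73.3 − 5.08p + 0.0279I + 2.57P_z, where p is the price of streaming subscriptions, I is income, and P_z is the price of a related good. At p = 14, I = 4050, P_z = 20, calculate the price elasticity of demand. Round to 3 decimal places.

Evaluating quantity at (p, I, P_z) gives Q_x = 73.3 − 5.08(14) + 0.0279(4050) + 2.57(20) = 73.3 − 71.12 + 112.995 + 51.4 = 166.575.
∂Q_x/∂p = −5.08, so E_p = (−5.08)·(14/166.575) ≈ -0.427.
|E_p| < 1: demand is inelastic.

-0.427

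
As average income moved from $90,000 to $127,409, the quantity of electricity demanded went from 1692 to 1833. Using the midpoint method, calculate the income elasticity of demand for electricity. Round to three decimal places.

0.232

%ΔQ = (1833 − 1692)/[(1692+1833)/2] = 141/1762.5 ≈ 0.0800.
%ΔM = (127,409 − 90,000)/[(90,000+127,409)/2] = 37409/108704.5 ≈ 0.3441.
E_I = %ΔQ/%ΔM ≈ 0.232.
E_I ∈ (0,1): normal good (necessity).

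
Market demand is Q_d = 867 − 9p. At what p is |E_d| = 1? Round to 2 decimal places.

48.17

For linear demand Q_d = a − bp, E = −bp/(a − bp). |E| = 1 ⇒ bp = a − bp ⇒ p = a/(2b).
p = 867/(2·9) ≈ 48.17.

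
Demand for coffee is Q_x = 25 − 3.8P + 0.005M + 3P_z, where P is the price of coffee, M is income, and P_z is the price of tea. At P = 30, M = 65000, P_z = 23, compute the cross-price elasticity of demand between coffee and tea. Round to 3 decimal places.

Q_x = 25 − 3.8(30) + 0.005(65000) + 3(23) = 25 − 114 + 325 + 69 = 305.
∂Q_x/∂P_z = +3, so E_xy = 3·(23/305) ≈ 0.226.
E_xy > 0: the goods are substitutes.

0.226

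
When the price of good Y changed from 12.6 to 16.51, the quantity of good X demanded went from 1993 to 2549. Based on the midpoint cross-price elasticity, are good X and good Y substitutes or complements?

substitutes

%ΔQ_x = (2549 − 1993)/[(1993+2549)/2] = 556/2271 ≈ 0.2448.
%ΔP_y = (16.51 − 12.6)/[(12.6+16.51)/2] ≈ 0.2686.
E_xy = 0.2448/0.2686 ≈ 0.911.
E_xy > 0, so the goods are substitutes.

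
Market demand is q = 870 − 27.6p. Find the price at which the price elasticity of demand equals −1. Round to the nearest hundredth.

For linear demand q = a − bp, E = −bp/(a − bp). |E| = 1 ⇒ bp = a − bp ⇒ p = a/(2b).
p = 870/(2·27.6) ≈ 15.76.

15.76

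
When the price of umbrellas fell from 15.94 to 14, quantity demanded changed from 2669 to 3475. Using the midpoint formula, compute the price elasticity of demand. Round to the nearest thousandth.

-2.025

%ΔQ = (3475 − 2669)/[(2669 + 3475)/2] = 806/3072 ≈ 0.2624.
%Δp = (14 − 15.94)/[(15.94 + 14)/2] = -1.94/14.97 ≈ -0.1296.
Arc elasticity E = %ΔQ/%Δp ≈ 0.2624/-0.1296 ≈ -2.025.
|E| > 1: demand is elastic over this range.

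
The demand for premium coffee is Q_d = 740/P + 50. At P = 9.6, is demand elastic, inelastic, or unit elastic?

inelastic

At P = 9.6, Q_d = 127.0833.
dQ_d/dP = −740/P² = −8.0295.
Point elasticity E = (dQ_d/dP)·(P/Q_d) = -8.0295 × 9.6/127.0833 ≈ -0.607.
|E| ≈ 0.607 < 1, so demand is inelastic.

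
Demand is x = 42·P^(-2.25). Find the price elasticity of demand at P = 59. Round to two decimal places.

For a Cobb–Douglas (constant-elasticity) form x = A·P^α·…, the elasticity with respect to P equals the exponent α at every point.
Here the exponent on P is -2.25, so the price elasticity of demand is -2.25.

-2.25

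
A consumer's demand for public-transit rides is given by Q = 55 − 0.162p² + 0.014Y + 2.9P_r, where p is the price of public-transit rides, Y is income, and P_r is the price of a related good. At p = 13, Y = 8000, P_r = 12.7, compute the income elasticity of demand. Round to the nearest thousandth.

Substituting, Q = 55 − 0.162(13)² + 0.014(8000) + 2.9(12.7) = 55 − 27.378 + 112 + 36.83 = 176.452.
∂Q/∂Y = +0.014, so E_I = 0.014·(8000/176.452) ≈ 0.635.
E_I ∈ (0,1): normal good (necessity).

0.635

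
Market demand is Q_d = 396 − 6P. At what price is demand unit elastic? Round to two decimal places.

33.00

For linear demand Q_d = a − bP, E = −bP/(a − bP). |E| = 1 ⇒ bP = a − bP ⇒ P = a/(2b).
P = 396/(2·6) = 33.00.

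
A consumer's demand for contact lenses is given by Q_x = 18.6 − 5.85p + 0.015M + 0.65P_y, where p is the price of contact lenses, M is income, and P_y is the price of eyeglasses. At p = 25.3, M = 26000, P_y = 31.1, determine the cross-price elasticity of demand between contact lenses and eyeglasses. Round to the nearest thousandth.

Q_x = 18.6 − 5.85(25.3) + 0.015(26000) + 0.65(31.1) = 18.6 − 148.005 + 390 + 20.215 = 280.81.
∂Q_x/∂P_y = +0.65, so E_xy = 0.65·(31.1/280.81) ≈ 0.072.
E_xy > 0: the goods are substitutes.

0.072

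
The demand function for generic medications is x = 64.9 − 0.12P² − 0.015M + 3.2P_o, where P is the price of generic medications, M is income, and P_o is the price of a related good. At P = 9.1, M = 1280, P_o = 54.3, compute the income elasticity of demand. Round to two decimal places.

First evaluate x: 64.9 − 0.12(9.1)² − 0.015(1280) + 3.2(54.3) = 64.9 − 9.9372 − 19.2 + 173.76 = 209.5228.
∂x/∂M = −0.015, so E_I = -0.015·(1280/209.5228) ≈ -0.09.
E_I < 0: inferior good.

-0.09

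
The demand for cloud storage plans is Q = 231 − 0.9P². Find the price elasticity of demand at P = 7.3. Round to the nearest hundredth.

At P = 7.3, Q = 183.039.
dQ/dP = −2·0.9·P = −13.14.
Point elasticity E = (dQ/dP)·(P/Q) = -13.14 × 7.3/183.039 ≈ -0.52.
|E| < 1, so demand is inelastic at this price.

-0.52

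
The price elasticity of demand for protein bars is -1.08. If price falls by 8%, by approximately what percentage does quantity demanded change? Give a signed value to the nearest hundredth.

8.64

%ΔQ ≈ E × %ΔP = (-1.08) × (-8%) = 8.64%.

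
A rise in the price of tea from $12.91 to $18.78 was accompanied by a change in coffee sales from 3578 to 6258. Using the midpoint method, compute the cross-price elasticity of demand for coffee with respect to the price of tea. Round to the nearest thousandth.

1.471

%ΔQ_x = (6258 − 3578)/[(3578+6258)/2] = 2680/4918 ≈ 0.5449.
%ΔP_y = (18.78 − 12.91)/[(12.91+18.78)/2] ≈ 0.3705.
E_xy = 0.5449/0.3705 ≈ 1.471.
E_xy > 0, so coffee and tea are substitutes.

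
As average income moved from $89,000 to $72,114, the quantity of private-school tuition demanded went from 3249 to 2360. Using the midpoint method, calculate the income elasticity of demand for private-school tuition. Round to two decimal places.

%ΔQ = (2360 − 3249)/[(3249+2360)/2] = -889/2804.5 ≈ -0.3170.
%ΔM = (72,114 − 89,000)/[(89,000+72,114)/2] = -16886/80557 ≈ -0.2096.
E_I = %ΔQ/%ΔM ≈ 1.51.
E_I > 1: normal good (luxury).

1.51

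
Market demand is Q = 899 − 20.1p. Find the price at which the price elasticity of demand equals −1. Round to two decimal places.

For linear demand Q = a − bp, E = −bp/(a − bp). |E| = 1 ⇒ bp = a − bp ⇒ p = a/(2b).
p = 899/(2·20.1) ≈ 22.36.

22.36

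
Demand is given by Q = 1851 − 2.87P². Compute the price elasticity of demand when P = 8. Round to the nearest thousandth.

At P = 8, Q = 1667.32.
dQ/dP = −2·2.87·P = −45.92.
Point elasticity E = (dQ/dP)·(P/Q) = -45.92 × 8/1667.32 ≈ -0.220.
|E| < 1, so demand is inelastic at this price.

-0.220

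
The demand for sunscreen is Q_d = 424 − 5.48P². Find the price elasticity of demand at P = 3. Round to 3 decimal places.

At P = 3, Q_d = 374.68.
dQ_d/dP = −2·5.48·P = −32.88.
Point elasticity E = (dQ_d/dP)·(P/Q_d) = -32.88 × 3/374.68 ≈ -0.263.
|E| < 1, so demand is inelastic at this price.

-0.263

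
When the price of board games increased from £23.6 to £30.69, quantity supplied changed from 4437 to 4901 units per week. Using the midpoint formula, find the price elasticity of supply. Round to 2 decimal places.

0.38

%Δq = (4901 − 4437)/[(4437 + 4901)/2] = 464/4669 ≈ 0.0994.
%ΔP = (30.69 − 23.6)/[(23.6 + 30.69)/2] = 7.09/27.145 ≈ 0.2612.
Arc elasticity E = %Δq/%ΔP ≈ 0.0994/0.2612 ≈ 0.38.
|E| < 1: supply is inelastic over this range.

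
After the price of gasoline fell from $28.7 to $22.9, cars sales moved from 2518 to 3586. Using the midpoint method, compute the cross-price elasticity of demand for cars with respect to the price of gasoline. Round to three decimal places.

%ΔQ_x = (3586 − 2518)/[(2518+3586)/2] = 1068/3052 ≈ 0.3499.
%ΔP_y = (22.9 − 28.7)/[(28.7+22.9)/2] ≈ -0.2248.
E_xy = 0.3499/-0.2248 ≈ -1.557.
E_xy < 0, so cars and gasoline are complements.

-1.557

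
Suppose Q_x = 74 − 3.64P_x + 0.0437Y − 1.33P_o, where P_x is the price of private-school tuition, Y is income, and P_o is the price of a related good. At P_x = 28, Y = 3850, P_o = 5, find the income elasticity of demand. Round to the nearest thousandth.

Evaluating quantity at (P_x, Y, P_o) gives Q_x = 74 − 3.64(28) + 0.0437(3850) − 1.33(5) = 74 − 101.92 + 168.245 − 6.65 = 133.675.
∂Q_x/∂Y = +0.0437, so E_I = 0.0437·(3850/133.675) ≈ 1.259.
E_I > 1: normal good (luxury).

1.259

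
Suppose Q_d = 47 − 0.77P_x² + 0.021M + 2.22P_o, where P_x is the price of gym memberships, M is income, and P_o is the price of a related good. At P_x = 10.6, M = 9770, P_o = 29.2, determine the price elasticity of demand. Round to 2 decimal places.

First evaluate Q_d: 47 − 0.77(10.6)² + 0.021(9770) + 2.22(29.2) = 47 − 86.5172 + 205.17 + 64.824 = 230.4768.
∂Q_d/∂P_x = −2·0.77·P_x = -16.324, so E_p = -16.324·(10.6/230.4768) ≈ -0.75.
|E_p| < 1: demand is inelastic.

-0.75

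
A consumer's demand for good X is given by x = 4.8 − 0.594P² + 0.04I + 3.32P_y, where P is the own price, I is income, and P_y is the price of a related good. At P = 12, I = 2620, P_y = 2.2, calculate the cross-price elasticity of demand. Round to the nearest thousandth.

Substituting, x = 4.8 − 0.594(12)² + 0.04(2620) + 3.32(2.2) = 4.8 − 85.536 + 104.8 + 7.304 = 31.368.
∂x/∂P_y = +3.32, so E_xy = 3.32·(2.2/31.368) ≈ 0.233.
E_xy > 0: the goods are substitutes.

0.233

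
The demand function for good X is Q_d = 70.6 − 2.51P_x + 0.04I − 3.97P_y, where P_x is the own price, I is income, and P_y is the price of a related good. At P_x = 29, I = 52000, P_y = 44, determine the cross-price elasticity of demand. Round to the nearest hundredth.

First evaluate Q_d: 70.6 − 2.51(29) + 0.04(52000) − 3.97(44) = 70.6 − 72.79 + 2080 − 174.68 = 1903.13.
∂Q_d/∂P_y = −3.97, so E_xy = -3.97·(44/1903.13) ≈ -0.09.
E_xy < 0: the goods are complements.

-0.09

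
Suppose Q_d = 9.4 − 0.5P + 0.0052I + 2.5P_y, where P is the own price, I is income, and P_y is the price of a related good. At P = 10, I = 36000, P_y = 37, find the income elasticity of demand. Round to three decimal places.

At the given point, Q_d = 9.4 − 0.5(10) + 0.0052(36000) + 2.5(37) = 9.4 − 5 + 187.2 + 92.5 = 284.1.
∂Q_d/∂I = +0.0052, so E_I = 0.0052·(36000/284.1) ≈ 0.659.
E_I ∈ (0,1): normal good (necessity).

0.659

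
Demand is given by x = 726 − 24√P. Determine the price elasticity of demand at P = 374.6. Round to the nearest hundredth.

-0.89

At P = 374.6, x = 261.4899.
dx/dP = −24/(2√P) = −24/(2·19.3546).
Point elasticity E = (dx/dP)·(P/x) = -0.62 × 374.6/261.4899 ≈ -0.89.
|E| < 1, so demand is inelastic at this price.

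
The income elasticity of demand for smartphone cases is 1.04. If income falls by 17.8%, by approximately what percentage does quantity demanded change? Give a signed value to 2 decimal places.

-18.51

%ΔQ ≈ E × %ΔI = (1.04) × (-17.8%) ≈ -18.51%.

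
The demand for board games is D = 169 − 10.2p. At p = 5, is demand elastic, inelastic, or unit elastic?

At p = 5, D = 118.
dD/dp = −10.2.
Point elasticity E = (dD/dp)·(p/D) = -10.2 × 5/118 ≈ -0.432.
|E| ≈ 0.432 < 1, so demand is inelastic.

inelastic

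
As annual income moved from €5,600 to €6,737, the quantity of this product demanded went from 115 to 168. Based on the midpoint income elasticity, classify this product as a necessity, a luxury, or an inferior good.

%ΔQ = (168 − 115)/[(115+168)/2] = 53/141.5 ≈ 0.3746.
%ΔI = (6,737 − 5,600)/[(5,600+6,737)/2] = 1137/6168.5 ≈ 0.1843.
E_I = %ΔQ/%ΔI ≈ 2.032.
E_I > 1: normal good (luxury).

luxury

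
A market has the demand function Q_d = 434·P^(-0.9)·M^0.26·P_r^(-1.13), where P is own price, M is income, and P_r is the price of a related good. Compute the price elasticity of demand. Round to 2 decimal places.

-0.90

For a Cobb–Douglas (constant-elasticity) form Q_d = A·P^α·…, the elasticity with respect to P equals the exponent α at every point.
Here the exponent on P is -0.9, so the price elasticity of demand is -0.90.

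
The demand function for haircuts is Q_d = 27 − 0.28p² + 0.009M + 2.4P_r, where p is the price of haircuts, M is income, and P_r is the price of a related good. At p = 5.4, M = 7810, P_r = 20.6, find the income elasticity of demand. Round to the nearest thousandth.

Q_d = 27 − 0.28(5.4)² + 0.009(7810) + 2.4(20.6) = 27 − 8.1648 + 70.29 + 49.44 = 138.5652.
∂Q_d/∂M = +0.009, so E_I = 0.009·(7810/138.5652) ≈ 0.507.
E_I ∈ (0,1): normal good (necessity).

0.507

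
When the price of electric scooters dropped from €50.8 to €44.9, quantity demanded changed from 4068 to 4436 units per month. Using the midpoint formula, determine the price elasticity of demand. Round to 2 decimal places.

%Δq = (4436 − 4068)/[(4068 + 4436)/2] = 368/4252 ≈ 0.0865.
%ΔP = (44.9 − 50.8)/[(50.8 + 44.9)/2] = -5.9/47.85 ≈ -0.1233.
Arc elasticity E = %Δq/%ΔP ≈ 0.0865/-0.1233 ≈ -0.70.
|E| < 1: demand is inelastic over this range.

-0.70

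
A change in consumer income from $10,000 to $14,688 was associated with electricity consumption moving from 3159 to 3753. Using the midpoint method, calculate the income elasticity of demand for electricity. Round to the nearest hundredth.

%ΔQ = (3753 − 3159)/[(3159+3753)/2] = 594/3456 ≈ 0.1719.
%ΔY = (14,688 − 10,000)/[(10,000+14,688)/2] = 4688/12344 ≈ 0.3798.
E_I = %ΔQ/%ΔY ≈ 0.45.
E_I ∈ (0,1): normal good (necessity).

0.45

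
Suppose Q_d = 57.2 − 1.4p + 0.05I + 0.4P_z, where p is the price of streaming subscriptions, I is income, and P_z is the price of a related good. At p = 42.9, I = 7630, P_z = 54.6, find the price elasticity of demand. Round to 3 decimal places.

First evaluate Q_d: 57.2 − 1.4(42.9) + 0.05(7630) + 0.4(54.6) = 57.2 − 60.06 + 381.5 + 21.84 = 400.48.
∂Q_d/∂p = −1.4, so E_p = (−1.4)·(42.9/400.48) ≈ -0.150.
|E_p| < 1: demand is inelastic.

-0.150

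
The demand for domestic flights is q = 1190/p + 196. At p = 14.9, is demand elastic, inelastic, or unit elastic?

inelastic

At p = 14.9, q = 275.8658.
dq/dp = −1190/p² = −5.3601.
Point elasticity E = (dq/dp)·(p/q) = -5.3601 × 14.9/275.8658 ≈ -0.290.
|E| ≈ 0.290 < 1, so demand is inelastic.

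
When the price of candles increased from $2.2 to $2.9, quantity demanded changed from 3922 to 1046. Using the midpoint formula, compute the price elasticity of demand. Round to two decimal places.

-4.22

%ΔQ = (1046 − 3922)/[(3922 + 1046)/2] = -2876/2484 ≈ -1.1578.
%Δp = (2.9 − 2.2)/[(2.2 + 2.9)/2] = 0.7/2.55 ≈ 0.2745.
Arc elasticity E = %ΔQ/%Δp ≈ -1.1578/0.2745 ≈ -4.22.
|E| > 1: demand is elastic over this range.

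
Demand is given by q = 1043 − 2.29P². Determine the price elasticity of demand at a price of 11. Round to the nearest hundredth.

At P = 11, q = 765.91.
dq/dP = −2·2.29·P = −50.38.
Point elasticity E = (dq/dP)·(P/q) = -50.38 × 11/765.91 ≈ -0.72.
|E| < 1, so demand is inelastic at this price.

-0.72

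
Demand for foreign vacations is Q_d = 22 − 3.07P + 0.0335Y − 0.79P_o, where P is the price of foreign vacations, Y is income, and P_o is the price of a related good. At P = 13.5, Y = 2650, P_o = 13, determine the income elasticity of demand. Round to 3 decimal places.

At the given point, Q_d = 22 − 3.07(13.5) + 0.0335(2650) − 0.79(13) = 22 − 41.445 + 88.775 − 10.27 = 59.06.
∂Q_d/∂Y = +0.0335, so E_I = 0.0335·(2650/59.06) ≈ 1.503.
E_I > 1: normal good (luxury).

1.503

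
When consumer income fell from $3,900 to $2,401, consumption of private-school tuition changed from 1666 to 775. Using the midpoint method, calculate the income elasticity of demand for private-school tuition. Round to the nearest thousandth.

1.534

%ΔQ = (775 − 1666)/[(1666+775)/2] = -891/1220.5 ≈ -0.7300.
%ΔM = (2,401 − 3,900)/[(3,900+2,401)/2] = -1499/3150.5 ≈ -0.4758.
E_I = %ΔQ/%ΔM ≈ 1.534.
E_I > 1: normal good (luxury).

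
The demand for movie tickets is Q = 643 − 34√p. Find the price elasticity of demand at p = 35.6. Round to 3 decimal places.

At p = 35.6, Q = 440.1365.
dQ/dp = −34/(2√p) = −34/(2·5.9666).
Point elasticity E = (dQ/dp)·(p/Q) = -2.8492 × 35.6/440.1365 ≈ -0.230.
|E| < 1, so demand is inelastic at this price.

-0.230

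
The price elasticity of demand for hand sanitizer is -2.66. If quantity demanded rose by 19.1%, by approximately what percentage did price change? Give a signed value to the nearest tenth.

-7.2

%ΔQ ≈ E × %ΔP ⇒ %ΔP = %ΔQ / E = (19.1%)/(-2.66) ≈ -7.2%.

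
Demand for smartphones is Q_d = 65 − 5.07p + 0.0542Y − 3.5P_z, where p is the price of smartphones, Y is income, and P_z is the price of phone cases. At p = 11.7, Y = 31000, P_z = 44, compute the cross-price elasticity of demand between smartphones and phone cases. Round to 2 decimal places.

-0.10

Substituting, Q_d = 65 − 5.07(11.7) + 0.0542(31000) − 3.5(44) = 65 − 59.319 + 1680.2 − 154 = 1531.881.
∂Q_d/∂P_z = −3.5, so E_xy = -3.5·(44/1531.881) ≈ -0.10.
E_xy < 0: the goods are complements.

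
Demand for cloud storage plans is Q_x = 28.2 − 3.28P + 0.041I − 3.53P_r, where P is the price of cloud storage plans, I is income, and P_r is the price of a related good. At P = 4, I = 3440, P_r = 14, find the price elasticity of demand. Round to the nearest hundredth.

Evaluating quantity at (P, I, P_r) gives Q_x = 28.2 − 3.28(4) + 0.041(3440) − 3.53(14) = 28.2 − 13.12 + 141.04 − 49.42 = 106.7.
∂Q_x/∂P = −3.28, so E_p = (−3.28)·(4/106.7) ≈ -0.12.
|E_p| < 1: demand is inelastic.

-0.12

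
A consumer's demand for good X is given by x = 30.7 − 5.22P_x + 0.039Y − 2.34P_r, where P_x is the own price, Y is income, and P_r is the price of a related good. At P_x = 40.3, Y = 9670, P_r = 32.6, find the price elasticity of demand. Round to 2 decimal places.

x = 30.7 − 5.22(40.3) + 0.039(9670) − 2.34(32.6) = 30.7 − 210.366 + 377.13 − 76.284 = 121.18.
∂x/∂P_x = −5.22, so E_p = (−5.22)·(40.3/121.18) ≈ -1.74.
|E_p| > 1: demand is elastic.

-1.74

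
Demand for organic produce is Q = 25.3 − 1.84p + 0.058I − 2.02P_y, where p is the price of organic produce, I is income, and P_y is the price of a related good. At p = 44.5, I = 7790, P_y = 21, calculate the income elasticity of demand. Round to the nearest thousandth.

Q = 25.3 − 1.84(44.5) + 0.058(7790) − 2.02(21) = 25.3 − 81.88 + 451.82 − 42.42 = 352.82.
∂Q/∂I = +0.058, so E_I = 0.058·(7790/352.82) ≈ 1.281.
E_I > 1: normal good (luxury).

1.281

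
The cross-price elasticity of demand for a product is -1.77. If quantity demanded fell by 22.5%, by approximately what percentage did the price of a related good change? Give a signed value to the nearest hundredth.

12.71

%ΔQ ≈ E × %ΔP_y ⇒ %ΔP_y = %ΔQ / E = (-22.5%)/(-1.77) ≈ 12.71%.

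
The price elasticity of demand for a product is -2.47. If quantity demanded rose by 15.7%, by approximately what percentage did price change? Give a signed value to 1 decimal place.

-6.4

%ΔQ ≈ E × %ΔP ⇒ %ΔP = %ΔQ / E = (15.7%)/(-2.47) ≈ -6.4%.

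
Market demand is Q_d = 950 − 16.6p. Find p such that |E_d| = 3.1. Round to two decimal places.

43.27

Set −bp/(a − bp) = −3.1 ⇒ bp = 3.1(a − bp) ⇒ bp(1+3.1) = 3.1·a.
p = 3.1·950/(16.6·4.1) ≈ 43.27.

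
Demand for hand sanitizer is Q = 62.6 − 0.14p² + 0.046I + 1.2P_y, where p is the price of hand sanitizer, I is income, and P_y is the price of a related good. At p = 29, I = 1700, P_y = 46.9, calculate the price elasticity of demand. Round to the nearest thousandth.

-2.968

First evaluate Q: 62.6 − 0.14(29)² + 0.046(1700) + 1.2(46.9) = 62.6 − 117.74 + 78.2 + 56.28 = 79.34.
∂Q/∂p = −2·0.14·p = -8.12, so E_p = -8.12·(29/79.34) ≈ -2.968.
|E_p| > 1: demand is elastic.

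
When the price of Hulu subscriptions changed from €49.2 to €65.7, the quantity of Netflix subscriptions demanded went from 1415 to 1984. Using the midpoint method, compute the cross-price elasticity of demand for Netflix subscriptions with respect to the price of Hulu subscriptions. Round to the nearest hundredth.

1.17

%ΔQ_x = (1984 − 1415)/[(1415+1984)/2] = 569/1699.5 ≈ 0.3348.
%ΔP_y = (65.7 − 49.2)/[(49.2+65.7)/2] ≈ 0.2872.
E_xy = 0.3348/0.2872 ≈ 1.17.
E_xy > 0, so Netflix subscriptions and Hulu subscriptions are substitutes.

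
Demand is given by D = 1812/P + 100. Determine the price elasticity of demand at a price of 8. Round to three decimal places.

-0.694

At P = 8, D = 326.5.
dD/dP = −1812/P² = −28.3125.
Point elasticity E = (dD/dP)·(P/D) = -28.3125 × 8/326.5 ≈ -0.694.
|E| < 1, so demand is inelastic at this price.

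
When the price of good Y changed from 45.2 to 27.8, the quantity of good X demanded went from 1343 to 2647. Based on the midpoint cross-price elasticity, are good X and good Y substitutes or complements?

complements

%ΔQ_x = (2647 − 1343)/[(1343+2647)/2] = 1304/1995 ≈ 0.6536.
%ΔP_y = (27.8 − 45.2)/[(45.2+27.8)/2] ≈ -0.4767.
E_xy = 0.6536/-0.4767 ≈ -1.371.
E_xy < 0, so the goods are complements.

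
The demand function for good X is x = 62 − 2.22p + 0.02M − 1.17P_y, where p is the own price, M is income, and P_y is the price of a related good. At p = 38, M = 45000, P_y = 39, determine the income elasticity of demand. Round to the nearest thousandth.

At the given point, x = 62 − 2.22(38) + 0.02(45000) − 1.17(39) = 62 − 84.36 + 900 − 45.63 = 832.01.
∂x/∂M = +0.02, so E_I = 0.02·(45000/832.01) ≈ 1.082.
E_I > 1: normal good (luxury).

1.082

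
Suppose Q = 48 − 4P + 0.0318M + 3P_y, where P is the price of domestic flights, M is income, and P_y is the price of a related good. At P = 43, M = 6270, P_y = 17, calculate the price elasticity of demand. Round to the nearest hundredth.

-1.36

Substituting, Q = 48 − 4(43) + 0.0318(6270) + 3(17) = 48 − 172 + 199.386 + 51 = 126.386.
∂Q/∂P = −4, so E_p = (−4)·(43/126.386) ≈ -1.36.
|E_p| > 1: demand is elastic.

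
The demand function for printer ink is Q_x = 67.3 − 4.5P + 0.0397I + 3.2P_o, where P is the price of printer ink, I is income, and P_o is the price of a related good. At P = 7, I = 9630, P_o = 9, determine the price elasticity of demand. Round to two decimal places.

First evaluate Q_x: 67.3 − 4.5(7) + 0.0397(9630) + 3.2(9) = 67.3 − 31.5 + 382.311 + 28.8 = 446.911.
∂Q_x/∂P = −4.5, so E_p = (−4.5)·(7/446.911) ≈ -0.07.
|E_p| < 1: demand is inelastic.

-0.07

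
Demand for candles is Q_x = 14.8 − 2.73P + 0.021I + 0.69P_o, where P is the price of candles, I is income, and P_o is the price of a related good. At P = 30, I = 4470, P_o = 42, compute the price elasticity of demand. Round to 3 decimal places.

-1.469

Substituting, Q_x = 14.8 − 2.73(30) + 0.021(4470) + 0.69(42) = 14.8 − 81.9 + 93.87 + 28.98 = 55.75.
∂Q_x/∂P = −2.73, so E_p = (−2.73)·(30/55.75) ≈ -1.469.
|E_p| > 1: demand is elastic.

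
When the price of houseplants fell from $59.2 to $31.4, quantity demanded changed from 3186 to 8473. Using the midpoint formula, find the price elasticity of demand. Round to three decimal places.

%ΔQ = (8473 − 3186)/[(3186 + 8473)/2] = 5287/5829.5 ≈ 0.9069.
%ΔP = (31.4 − 59.2)/[(59.2 + 31.4)/2] = -27.8/45.3 ≈ -0.6137.
Arc elasticity E = %ΔQ/%ΔP ≈ 0.9069/-0.6137 ≈ -1.478.
|E| > 1: demand is elastic over this range.

-1.478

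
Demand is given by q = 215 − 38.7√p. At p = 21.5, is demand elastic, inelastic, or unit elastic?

At p = 21.5, q = 35.5555.
dq/dp = −38.7/(2√p) = −38.7/(2·4.6368).
Point elasticity E = (dq/dp)·(p/q) = -4.1731 × 21.5/35.5555 ≈ -2.523.
|E| ≈ 2.523 > 1, so demand is elastic.

elastic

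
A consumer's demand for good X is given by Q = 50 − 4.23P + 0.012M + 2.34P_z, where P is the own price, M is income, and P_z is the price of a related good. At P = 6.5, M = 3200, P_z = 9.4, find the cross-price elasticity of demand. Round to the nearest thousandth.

0.265

Evaluating quantity at (P, M, P_z) gives Q = 50 − 4.23(6.5) + 0.012(3200) + 2.34(9.4) = 50 − 27.495 + 38.4 + 21.996 = 82.901.
∂Q/∂P_z = +2.34, so E_xy = 2.34·(9.4/82.901) ≈ 0.265.
E_xy > 0: the goods are substitutes.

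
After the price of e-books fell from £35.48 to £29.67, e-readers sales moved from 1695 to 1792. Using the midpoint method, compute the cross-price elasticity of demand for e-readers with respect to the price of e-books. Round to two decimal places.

%ΔQ_x = (1792 − 1695)/[(1695+1792)/2] = 97/1743.5 ≈ 0.0556.
%ΔP_y = (29.67 − 35.48)/[(35.48+29.67)/2] ≈ -0.1784.
E_xy = 0.0556/-0.1784 ≈ -0.31.
E_xy < 0, so e-readers and e-books are complements.

-0.31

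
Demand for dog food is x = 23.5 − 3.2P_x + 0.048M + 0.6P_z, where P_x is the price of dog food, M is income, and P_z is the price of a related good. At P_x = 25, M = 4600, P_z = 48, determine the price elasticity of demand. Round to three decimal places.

At the given point, x = 23.5 − 3.2(25) + 0.048(4600) + 0.6(48) = 23.5 − 80 + 220.8 + 28.8 = 193.1.
∂x/∂P_x = −3.2, so E_p = (−3.2)·(25/193.1) ≈ -0.414.
|E_p| < 1: demand is inelastic.

-0.414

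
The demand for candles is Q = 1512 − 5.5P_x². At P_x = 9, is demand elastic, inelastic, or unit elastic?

inelastic

At P_x = 9, Q = 1066.5.
dQ/dP_x = −2·5.5·P_x = −99.
Point elasticity E = (dQ/dP_x)·(P_x/Q) = -99 × 9/1066.5 ≈ -0.835.
|E| ≈ 0.835 < 1, so demand is inelastic.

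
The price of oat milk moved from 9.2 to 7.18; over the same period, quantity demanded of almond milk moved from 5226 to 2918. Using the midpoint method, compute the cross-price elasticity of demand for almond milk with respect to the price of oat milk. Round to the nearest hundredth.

%ΔQ_x = (2918 − 5226)/[(5226+2918)/2] = -2308/4072 ≈ -0.5668.
%ΔP_y = (7.18 − 9.2)/[(9.2+7.18)/2] ≈ -0.2466.
E_xy = -0.5668/-0.2466 ≈ 2.30.
E_xy > 0, so almond milk and oat milk are substitutes.

2.30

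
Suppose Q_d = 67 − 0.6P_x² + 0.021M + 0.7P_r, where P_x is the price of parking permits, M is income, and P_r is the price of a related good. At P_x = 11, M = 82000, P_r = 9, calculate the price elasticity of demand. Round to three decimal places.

At the given point, Q_d = 67 − 0.6(11)² + 0.021(82000) + 0.7(9) = 67 − 72.6 + 1722 + 6.3 = 1722.7.
∂Q_d/∂P_x = −2·0.6·P_x = -13.2, so E_p = -13.2·(11/1722.7) ≈ -0.084.
|E_p| < 1: demand is inelastic.

-0.084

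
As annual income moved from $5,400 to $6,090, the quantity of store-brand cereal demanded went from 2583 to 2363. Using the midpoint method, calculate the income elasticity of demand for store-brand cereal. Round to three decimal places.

-0.741

%ΔQ = (2363 − 2583)/[(2583+2363)/2] = -220/2473 ≈ -0.0890.
%ΔI = (6,090 − 5,400)/[(5,400+6,090)/2] = 690/5745 ≈ 0.1201.
E_I = %ΔQ/%ΔI ≈ -0.741.
E_I < 0: inferior good.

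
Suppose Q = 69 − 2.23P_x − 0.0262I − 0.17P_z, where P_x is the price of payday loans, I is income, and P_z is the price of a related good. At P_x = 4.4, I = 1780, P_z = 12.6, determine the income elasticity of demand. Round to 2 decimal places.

-4.48

At the given point, Q = 69 − 2.23(4.4) − 0.0262(1780) − 0.17(12.6) = 69 − 9.812 − 46.636 − 2.142 = 10.41.
∂Q/∂I = −0.0262, so E_I = -0.0262·(1780/10.41) ≈ -4.48.
E_I < 0: inferior good.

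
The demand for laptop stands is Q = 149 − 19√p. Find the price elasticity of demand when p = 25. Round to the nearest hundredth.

At p = 25, Q = 54.
dQ/dp = −19/(2√p) = −19/(2·5).
Point elasticity E = (dQ/dp)·(p/Q) = -1.9 × 25/54 ≈ -0.88.
|E| < 1, so demand is inelastic at this price.

-0.88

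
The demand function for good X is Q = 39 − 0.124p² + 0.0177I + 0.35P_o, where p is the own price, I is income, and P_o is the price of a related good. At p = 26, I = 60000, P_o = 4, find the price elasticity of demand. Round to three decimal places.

-0.165

Substituting, Q = 39 − 0.124(26)² + 0.0177(60000) + 0.35(4) = 39 − 83.824 + 1062 + 1.4 = 1018.576.
∂Q/∂p = −2·0.124·p = -6.448, so E_p = -6.448·(26/1018.576) ≈ -0.165.
|E_p| < 1: demand is inelastic.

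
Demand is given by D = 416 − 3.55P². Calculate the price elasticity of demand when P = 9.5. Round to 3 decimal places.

-6.702

At P = 9.5, D = 95.6125.
dD/dP = −2·3.55·P = −67.45.
Point elasticity E = (dD/dP)·(P/D) = -67.45 × 9.5/95.6125 ≈ -6.702.
|E| > 1, so demand is elastic at this price.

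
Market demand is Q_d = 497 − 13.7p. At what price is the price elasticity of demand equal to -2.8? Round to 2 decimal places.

26.73

Set −bp/(a − bp) = −2.8 ⇒ bp = 2.8(a − bp) ⇒ bp(1+2.8) = 2.8·a.
p = 2.8·497/(13.7·3.8) ≈ 26.73.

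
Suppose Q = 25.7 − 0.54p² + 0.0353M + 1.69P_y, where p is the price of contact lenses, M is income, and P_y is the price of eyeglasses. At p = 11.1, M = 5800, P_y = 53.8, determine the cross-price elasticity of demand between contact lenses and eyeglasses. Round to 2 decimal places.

Substituting, Q = 25.7 − 0.54(11.1)² + 0.0353(5800) + 1.69(53.8) = 25.7 − 66.5334 + 204.74 + 90.922 = 254.8286.
∂Q/∂P_y = +1.69, so E_xy = 1.69·(53.8/254.8286) ≈ 0.36.
E_xy > 0: the goods are substitutes.

0.36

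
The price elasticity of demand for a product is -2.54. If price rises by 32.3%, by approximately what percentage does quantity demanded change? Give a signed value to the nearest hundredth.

-82.04

%ΔQ ≈ E × %ΔP = (-2.54) × (32.3%) ≈ -82.04%.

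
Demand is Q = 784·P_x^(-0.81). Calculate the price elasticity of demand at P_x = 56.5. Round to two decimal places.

For a Cobb–Douglas (constant-elasticity) form Q = A·P_x^α·…, the elasticity with respect to P_x equals the exponent α at every point.
Here the exponent on P_x is -0.81, so the price elasticity of demand is -0.81.

-0.81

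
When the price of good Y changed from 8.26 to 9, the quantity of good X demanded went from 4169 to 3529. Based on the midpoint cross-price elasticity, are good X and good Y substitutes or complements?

complements

%ΔQ_x = (3529 − 4169)/[(4169+3529)/2] = -640/3849 ≈ -0.1663.
%ΔP_y = (9 − 8.26)/[(8.26+9)/2] ≈ 0.0857.
E_xy = -0.1663/0.0857 ≈ -1.939.
E_xy < 0, so the goods are complements.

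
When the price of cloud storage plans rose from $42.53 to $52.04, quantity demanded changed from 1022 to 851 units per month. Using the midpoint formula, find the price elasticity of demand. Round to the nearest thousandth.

%ΔQ = (851 − 1022)/[(1022 + 851)/2] = -171/936.5 ≈ -0.1826.
%ΔP = (52.04 − 42.53)/[(42.53 + 52.04)/2] = 9.51/47.285 ≈ 0.2011.
Arc elasticity E = %ΔQ/%ΔP ≈ -0.1826/0.2011 ≈ -0.908.
|E| < 1: demand is inelastic over this range.

-0.908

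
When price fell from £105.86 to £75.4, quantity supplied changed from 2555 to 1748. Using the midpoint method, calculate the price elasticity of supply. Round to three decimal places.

1.116

%ΔQ = (1748 − 2555)/[(2555 + 1748)/2] = -807/2151.5 ≈ -0.3751.
%Δp = (75.4 − 105.86)/[(105.86 + 75.4)/2] = -30.46/90.63 ≈ -0.3361.
Arc elasticity E = %ΔQ/%Δp ≈ -0.3751/-0.3361 ≈ 1.116.
|E| > 1: supply is elastic over this range.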